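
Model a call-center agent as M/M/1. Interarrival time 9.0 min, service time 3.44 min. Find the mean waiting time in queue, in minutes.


λ = 60/9.0 = 6.6667 /hr
μ = 60/3.44 = 17.4419 /hr
ρ = λ/μ = 6.6667/17.4419 = 0.3822
Wq = ρ/(μ−λ) = 0.3822/(17.4419−6.6667) = 0.03547 hr
In minutes: 0.03547·60 = 2.128 min

Final: 2.128 min


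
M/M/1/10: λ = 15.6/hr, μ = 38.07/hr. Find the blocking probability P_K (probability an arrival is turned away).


ρ = λ/μ = 15.6/38.07 = 0.4098
P_K = (1−ρ)ρ^K/(1−ρ^(K+1)) = (0.5902·0.0001335)/(1 − 0.00005470)
= 0.00007878/0.999945 = 0.00007879

Final: 0.00007879


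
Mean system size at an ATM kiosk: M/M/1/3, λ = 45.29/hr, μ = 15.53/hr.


ρ = 45.29/15.53 = 2.9163
L = ρ[1 − (K+1)ρ^K + Kρ^(K+1)] / [(1−ρ)(1−ρ^(K+1))]
Numerator: 2.9163·(1 − 4·24.802336 + 3·72.330832) = 346.406236
Denominator: (-1.9163)·(-71.330832) = 136.690635
L = 346.406236/136.690635 = 2.5342

Final: 2.5342


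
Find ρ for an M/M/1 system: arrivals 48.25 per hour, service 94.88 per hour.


ρ = λ/μ = 48.25/94.88 = 0.5085

Final: 0.5085


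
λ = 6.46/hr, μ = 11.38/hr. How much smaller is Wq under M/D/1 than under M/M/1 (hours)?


ρ = 6.46/11.38 = 0.5677
Wq(M/M/1) = ρ/(μ−λ) = 0.5677/4.92 = 0.11538 hr
Wq(M/D/1) = ρ/(2(μ−λ)) = 0.05769 hr
Savings = 0.11538 − 0.05769 = 0.05769 hr

Final: 0.05769 hr


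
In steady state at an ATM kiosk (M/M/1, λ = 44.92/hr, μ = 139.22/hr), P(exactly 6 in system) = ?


ρ = 44.92/139.22 = 0.3227
P_n = (1−ρ)·ρ^n = (1 − 0.3227)·0.3227^6 = 0.6773·0.001128 = 0.0007643

Final: 0.0007643


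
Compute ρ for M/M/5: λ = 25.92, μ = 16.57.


ρ = λ/(cμ) = 25.92/(5·16.57) = 25.92/82.85 = 0.3129

Final: 0.3129


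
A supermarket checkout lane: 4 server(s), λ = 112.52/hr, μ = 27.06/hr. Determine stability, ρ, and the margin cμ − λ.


Total capacity cμ = 4·27.06 = 108.24/hr
ρ = λ/(cμ) = 112.52/108.24 = 1.0395
Stable ⇔ ρ < 1: NO
Spare capacity = cμ − λ = 108.24 − 112.52 = -4.28/hr

Final: ρ = 1.0395; unstable; margin = -4.28/hr


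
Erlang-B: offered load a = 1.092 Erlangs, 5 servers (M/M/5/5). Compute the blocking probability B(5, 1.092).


B(c,a) = (a^c/c!) / Σ_{k=0}^{c} a^k/k!
a^5/5! = 0.012940
Σ terms (k=0..5): 1.00000 + 1.09200 + 0.59623 + 0.21703 + 0.05925 + 0.01294 = 2.977449
B = 0.012940/2.977449 = 0.004346

Final: 0.004346


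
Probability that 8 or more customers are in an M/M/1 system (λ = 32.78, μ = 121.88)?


ρ = 32.78/121.88 = 0.2690
P(N ≥ n) = ρ^n = 0.2690^8 = 0.00002738

Final: 0.00002738


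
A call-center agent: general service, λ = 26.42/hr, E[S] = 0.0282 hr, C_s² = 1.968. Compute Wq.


ρ = λ·E[S] = 26.42·0.0282 = 0.7450
E[S²] = E[S]²(1+C_s²) = 0.0282²·(1+1.968) = 0.002360
Wq = λ·E[S²]/(2(1−ρ)) = 26.42·0.002360/(2·0.2550) = 0.12229 hr

Final: 0.12229 hr


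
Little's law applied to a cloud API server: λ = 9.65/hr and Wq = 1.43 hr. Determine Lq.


Lq = λWq = 9.65·1.43 = 13.7995

Final: 13.7995


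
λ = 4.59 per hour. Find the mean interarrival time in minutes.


Mean interarrival time = 1/λ = 1/4.59 hour = 0.21786 hour
In minutes: 0.21786 × 60 = 13.0719 min

Final: 13.0719 min


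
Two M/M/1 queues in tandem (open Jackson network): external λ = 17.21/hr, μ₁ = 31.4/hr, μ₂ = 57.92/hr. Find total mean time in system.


Each node sees arrival rate λ = 17.21/hr (tandem ⇒ throughput preserved).
W₁ = 1/(μ₁−λ) = 1/(31.4−17.21) = 0.07047 hr
W₂ = 1/(μ₂−λ) = 1/(57.92−17.21) = 0.02456 hr
W_total = W₁ + W₂ = 0.07047 + 0.02456 = 0.09504 hr

Final: 0.09504 hr


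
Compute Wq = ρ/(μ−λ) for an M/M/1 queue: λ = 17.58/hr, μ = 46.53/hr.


ρ = 17.58/46.53 = 0.3778
Wq = ρ/(μ−λ) = 0.3778/(46.53 − 17.58) = 0.3778/28.95 = 0.01305 hr

Final: 0.01305 hr


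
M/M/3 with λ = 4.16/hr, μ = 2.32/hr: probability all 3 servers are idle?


a = λ/μ = 4.16/2.32 = 1.7931; ρ = a/c = 0.5977
Σ_{k=0}^{2} a^k/k! (terms k=0..2) = 1.00000 + 1.79310 + 1.60761 = 4.40071
Tail: a^3/(3!(1−ρ)) = 5.76522/(6·0.4023) = 2.38845
P₀ = 1/(4.40071 + 2.38845) = 1/6.78916 = 0.147294

Final: 0.147294


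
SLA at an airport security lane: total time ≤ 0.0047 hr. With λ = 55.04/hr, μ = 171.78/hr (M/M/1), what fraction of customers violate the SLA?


W ~ Exponential(μ−λ) for M/M/1.
μ − λ = 171.78 − 55.04 = 116.7400
P(W > t) = e^{−(μ−λ)t} = e^{−0.5487} = 0.577713

Final: 0.577713


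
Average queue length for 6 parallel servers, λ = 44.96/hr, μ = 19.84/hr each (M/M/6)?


a = λ/μ = 2.2661; ρ = a/6 = 0.3777
P₀ = 0.103386
Lq = P₀·a^c·ρ / (c!·(1−ρ)²) = 0.103386·135.42780·0.3777/(720·0.38727)
= 0.01897

Final: 0.01897


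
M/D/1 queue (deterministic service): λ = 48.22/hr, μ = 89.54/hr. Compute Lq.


ρ = 48.22/89.54 = 0.5385
M/D/1: Lq = ρ²/(2(1−ρ)) = 0.2900/(2·0.4615) = 0.31423

Final: 0.31423


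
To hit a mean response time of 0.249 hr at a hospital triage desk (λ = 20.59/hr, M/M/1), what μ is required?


W = 1/(μ−λ) ⇒ μ − λ = 1/W = 1/0.249 = 4.0161
μ = λ + 1/W = 20.59 + 4.0161 = 24.6061 per hr

Final: 24.6061 /hr


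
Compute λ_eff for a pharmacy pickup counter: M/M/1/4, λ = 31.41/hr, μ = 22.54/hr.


ρ = 1.3935; P_K = (1−ρ)ρ^4/(1−ρ^5) = 0.348762
λ_eff = λ(1 − P_K) = 31.41·(1 − 0.348762) = 31.41·0.651238 = 20.4554 /hr

Final: 20.4554 /hr


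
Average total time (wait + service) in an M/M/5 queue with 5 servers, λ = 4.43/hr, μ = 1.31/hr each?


a = 3.3817; ρ = 0.6763; P₀ = 0.029958
Lq = P₀·a^c·ρ/(c!(1−ρ)²) = 0.71279
Wq = Lq/λ = 0.71279/4.43 = 0.16090 hr
W = Wq + 1/μ = 0.16090 + 0.76336 = 0.92426 hr

Final: 0.92426 hr


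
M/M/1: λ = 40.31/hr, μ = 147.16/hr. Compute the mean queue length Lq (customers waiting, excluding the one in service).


ρ = 40.31/147.16 = 0.2739
Lq = ρ²/(1−ρ) = 0.07503/0.7261 = 0.1033

Final: 0.1033


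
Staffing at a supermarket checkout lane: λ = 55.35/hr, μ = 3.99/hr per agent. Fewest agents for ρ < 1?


Stability requires cμ > λ ⇔ c > λ/μ.
λ/μ = 55.35/3.99 = 13.8722
Minimum integer c = ⌊13.8722⌋ + 1 = 14
Check: 14·3.99 = 55.86 > 55.35, while 13·3.99 = 51.87 ≤ 55.35

Final: 14 servers


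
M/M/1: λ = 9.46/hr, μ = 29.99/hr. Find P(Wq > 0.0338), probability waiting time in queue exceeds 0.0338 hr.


ρ = 9.46/29.99 = 0.3154
P(Wq > t) = ρ·e^{−(μ−λ)t} = 0.3154·e^{−0.6939}
= 0.3154·0.499617 = 0.157598

Final: 0.157598


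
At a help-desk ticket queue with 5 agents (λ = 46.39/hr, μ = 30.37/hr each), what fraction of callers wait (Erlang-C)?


a = λ/μ = 1.5275; ρ = a/5 = 0.3055
P₀ = 0.216697 (from M/M/c formula)
C(c,a) = [a^c/(c!(1−ρ))]·P₀ = [8.31568/(120·0.6945)]·0.216697
= 0.09978·0.216697 = 0.021622

Final: 0.021622


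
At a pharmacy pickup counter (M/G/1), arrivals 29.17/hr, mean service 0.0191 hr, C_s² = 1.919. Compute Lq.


ρ = λ·E[S] = 29.17·0.0191 = 0.5571
Lq = ρ²(1+C_s²)/(2(1−ρ)) = 0.3104·(1+1.919)/(2·0.4429)
= 0.3104·2.9190/0.8857 = 1.02302

Final: 1.02302


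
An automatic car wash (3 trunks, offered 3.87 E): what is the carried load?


B(3,3.87) = 0.438726 (Erlang-B)
Carried load = a(1 − B) = 3.87·(1 − 0.438726) = 3.87·0.561274 = 2.1721 E

Final: 2.1721 Erlangs


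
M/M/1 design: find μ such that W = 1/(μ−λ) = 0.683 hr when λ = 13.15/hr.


W = 1/(μ−λ) ⇒ μ − λ = 1/W = 1/0.683 = 1.4641
μ = λ + 1/W = 13.15 + 1.4641 = 14.6141 per hr

Final: 14.6141 /hr


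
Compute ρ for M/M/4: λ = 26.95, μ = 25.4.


ρ = λ/(cμ) = 26.95/(4·25.4) = 26.95/101.60 = 0.2653

Final: 0.2653


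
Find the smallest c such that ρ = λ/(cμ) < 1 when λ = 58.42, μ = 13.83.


Stability requires cμ > λ ⇔ c > λ/μ.
λ/μ = 58.42/13.83 = 4.2242
Minimum integer c = ⌊4.2242⌋ + 1 = 5
Check: 5·13.83 = 69.15 > 58.42, while 4·13.83 = 55.32 ≤ 58.42

Final: 5 servers


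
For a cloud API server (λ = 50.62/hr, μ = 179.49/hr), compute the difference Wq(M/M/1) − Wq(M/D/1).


ρ = 50.62/179.49 = 0.2820
Wq(M/M/1) = ρ/(μ−λ) = 0.2820/128.87 = 0.002188 hr
Wq(M/D/1) = ρ/(2(μ−λ)) = 0.001094 hr
Savings = 0.002188 − 0.001094 = 0.001094 hr

Final: 0.001094 hr


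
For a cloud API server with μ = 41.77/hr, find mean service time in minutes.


Mean service time = 1/μ = 1/41.77 hour = 0.02394 hour
In minutes: 0.02394 × 60 = 1.4364 min

Final: 1.4364 min


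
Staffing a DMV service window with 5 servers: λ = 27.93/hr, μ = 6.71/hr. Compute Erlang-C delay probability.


a = λ/μ = 4.1624; ρ = a/5 = 0.8325
P₀ = 0.009949 (from M/M/c formula)
C(c,a) = [a^c/(c!(1−ρ))]·P₀ = [1249.51674/(120·0.1675)]·0.009949
= 62.16086·0.009949 = 0.618431

Final: 0.618431


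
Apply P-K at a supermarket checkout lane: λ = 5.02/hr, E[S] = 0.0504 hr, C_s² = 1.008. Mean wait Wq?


ρ = λ·E[S] = 5.02·0.0504 = 0.2530
E[S²] = E[S]²(1+C_s²) = 0.0504²·(1+1.008) = 0.005101
Wq = λ·E[S²]/(2(1−ρ)) = 5.02·0.005101/(2·0.7470) = 0.01714 hr

Final: 0.01714 hr


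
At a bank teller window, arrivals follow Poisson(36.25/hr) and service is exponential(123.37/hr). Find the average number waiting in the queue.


ρ = 36.25/123.37 = 0.2938
Lq = ρ²/(1−ρ) = 0.08634/0.7062 = 0.1223

Final: 0.1223


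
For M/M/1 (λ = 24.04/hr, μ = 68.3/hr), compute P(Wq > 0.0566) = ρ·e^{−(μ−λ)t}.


ρ = 24.04/68.3 = 0.3520
P(Wq > t) = ρ·e^{−(μ−λ)t} = 0.3520·e^{−2.5051}
= 0.3520·0.081666 = 0.028745

Final: 0.028745


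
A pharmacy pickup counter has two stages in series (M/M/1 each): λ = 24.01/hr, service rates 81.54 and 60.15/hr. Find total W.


Each node sees arrival rate λ = 24.01/hr (tandem ⇒ throughput preserved).
W₁ = 1/(μ₁−λ) = 1/(81.54−24.01) = 0.01738 hr
W₂ = 1/(μ₂−λ) = 1/(60.15−24.01) = 0.02767 hr
W_total = W₁ + W₂ = 0.01738 + 0.02767 = 0.04505 hr

Final: 0.04505 hr


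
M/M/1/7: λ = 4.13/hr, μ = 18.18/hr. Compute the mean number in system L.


ρ = 4.13/18.18 = 0.2272
L = ρ[1 − (K+1)ρ^K + Kρ^(K+1)] / [(1−ρ)(1−ρ^(K+1))]
Numerator: 0.2272·(1 − 8·0.00003122 + 7·0.000007093) = 0.227127
Denominator: (0.7728)·(0.999993) = 0.772822
L = 0.227127/0.772822 = 0.2939

Final: 0.2939


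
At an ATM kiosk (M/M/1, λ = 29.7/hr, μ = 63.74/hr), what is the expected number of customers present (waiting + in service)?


ρ = λ/μ = 29.7/63.74 = 0.4660
L = ρ/(1−ρ) = 0.4660/(1 − 0.4660) = 0.4660/0.5340 = 0.8725

Final: 0.8725


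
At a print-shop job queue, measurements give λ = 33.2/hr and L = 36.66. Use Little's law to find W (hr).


W = L/λ = 36.66/33.2 = 1.1042 hr

Final: 1.1042 hr


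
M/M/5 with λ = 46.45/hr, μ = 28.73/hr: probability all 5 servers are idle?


a = λ/μ = 46.45/28.73 = 1.6168; ρ = a/c = 0.3234
Σ_{k=0}^{4} a^k/k! (terms k=0..4) = 1.00000 + 1.61678 + 1.30698 + 0.70437 + 0.28470 = 4.91283
Tail: a^5/(5!(1−ρ)) = 11.04716/(120·0.6766) = 0.13605
P₀ = 1/(4.91283 + 0.13605) = 1/5.04888 = 0.198064

Final: 0.198064


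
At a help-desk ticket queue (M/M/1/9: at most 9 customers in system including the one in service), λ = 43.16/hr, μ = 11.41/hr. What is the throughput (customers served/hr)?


ρ = 3.7826; P_K = (1−ρ)ρ^9/(1−ρ^10) = 0.735636
λ_eff = λ(1 − P_K) = 43.16·(1 − 0.735636) = 43.16·0.264364 = 11.4099 /hr

Final: 11.4099 /hr


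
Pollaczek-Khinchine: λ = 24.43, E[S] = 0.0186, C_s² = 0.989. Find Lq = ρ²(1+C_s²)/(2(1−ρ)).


ρ = λ·E[S] = 24.43·0.0186 = 0.4544
Lq = ρ²(1+C_s²)/(2(1−ρ)) = 0.2065·(1+0.989)/(2·0.5456)
= 0.2065·1.9890/1.0912 = 0.37636

Final: 0.37636


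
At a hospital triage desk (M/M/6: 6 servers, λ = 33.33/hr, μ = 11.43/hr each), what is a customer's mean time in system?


a = 2.9160; ρ = 0.4860; P₀ = 0.053388
Lq = P₀·a^c·ρ/(c!(1−ρ)²) = 0.08386
Wq = Lq/λ = 0.08386/33.33 = 0.002516 hr
W = Wq + 1/μ = 0.002516 + 0.08749 = 0.09001 hr

Final: 0.09001 hr


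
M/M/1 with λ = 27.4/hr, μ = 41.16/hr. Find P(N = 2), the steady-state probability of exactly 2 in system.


ρ = 27.4/41.16 = 0.6657
P_n = (1−ρ)·ρ^n = (1 − 0.6657)·0.6657^2 = 0.3343·0.443150 = 0.148147

Final: 0.148147


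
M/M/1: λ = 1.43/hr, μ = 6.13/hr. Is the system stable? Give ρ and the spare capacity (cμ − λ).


Total capacity cμ = 1·6.13 = 6.13/hr
ρ = λ/(cμ) = 1.43/6.13 = 0.2333
Stable ⇔ ρ < 1: YES
Spare capacity = cμ − λ = 6.13 − 1.43 = 4.70/hr

Final: ρ = 0.2333; stable; margin = 4.70/hr


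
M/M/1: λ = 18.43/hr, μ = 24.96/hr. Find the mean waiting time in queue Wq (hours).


ρ = 18.43/24.96 = 0.7384
Wq = ρ/(μ−λ) = 0.7384/(24.96 − 18.43) = 0.7384/6.53 = 0.1131 hr

Final: 0.1131 hr


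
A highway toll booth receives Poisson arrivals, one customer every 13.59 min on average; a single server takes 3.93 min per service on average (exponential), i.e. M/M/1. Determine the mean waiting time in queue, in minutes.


λ = 60/13.59 = 4.4150 /hr
μ = 60/3.93 = 15.2672 /hr
ρ = λ/μ = 4.4150/15.2672 = 0.2892
Wq = ρ/(μ−λ) = 0.2892/(15.2672−4.4150) = 0.02665 hr
In minutes: 0.02665·60 = 1.599 min

Final: 1.599 min


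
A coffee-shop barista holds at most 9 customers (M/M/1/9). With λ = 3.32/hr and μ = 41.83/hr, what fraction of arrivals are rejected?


ρ = λ/μ = 3.32/41.83 = 0.07937
P_K = (1−ρ)ρ^K/(1−ρ^(K+1)) = (0.9206·1.250e-10)/(1 − 9.920e-12)
= 1.151e-10/1.000000 = 1.151e-10

Final: 1.151e-10


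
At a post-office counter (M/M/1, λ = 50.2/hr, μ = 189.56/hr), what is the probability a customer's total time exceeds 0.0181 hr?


W ~ Exponential(μ−λ) for M/M/1.
μ − λ = 189.56 − 50.2 = 139.3600
P(W > t) = e^{−(μ−λ)t} = e^{−2.5224} = 0.080265

Final: 0.080265


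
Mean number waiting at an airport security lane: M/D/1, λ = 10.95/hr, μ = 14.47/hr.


ρ = 10.95/14.47 = 0.7567
M/D/1: Lq = ρ²/(2(1−ρ)) = 0.5727/(2·0.2433) = 1.17703

Final: 1.17703


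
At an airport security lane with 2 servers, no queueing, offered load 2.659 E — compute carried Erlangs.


B(2,2.659) = 0.491392 (Erlang-B)
Carried load = a(1 − B) = 2.659·(1 − 0.491392) = 2.659·0.508608 = 1.3524 E

Final: 1.3524 Erlangs


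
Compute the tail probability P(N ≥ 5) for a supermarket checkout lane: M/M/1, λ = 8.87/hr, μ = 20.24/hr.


ρ = 8.87/20.24 = 0.4382
P(N ≥ n) = ρ^n = 0.4382^5 = 0.016165

Final: 0.016165


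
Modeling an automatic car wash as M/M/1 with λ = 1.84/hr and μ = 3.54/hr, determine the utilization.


ρ = λ/μ = 1.84/3.54 = 0.5198

Final: 0.5198


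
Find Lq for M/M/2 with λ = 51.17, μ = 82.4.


a = λ/μ = 0.6210; ρ = a/2 = 0.3105
P₀ = 0.526138
Lq = P₀·a^c·ρ / (c!·(1−ρ)²) = 0.526138·0.38563·0.3105/(2·0.47541)
= 0.06626

Final: 0.06626


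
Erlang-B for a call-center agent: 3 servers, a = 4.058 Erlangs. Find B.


B(c,a) = (a^c/c!) / Σ_{k=0}^{c} a^k/k!
a^3/3! = 11.137427
Σ terms (k=0..3): 1.00000 + 4.05800 + 8.23368 + 11.13743 = 24.429109
B = 11.137427/24.429109 = 0.455908

Final: 0.455908


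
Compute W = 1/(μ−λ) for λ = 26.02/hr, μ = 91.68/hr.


W = 1/(μ−λ) = 1/(91.68 − 26.02) = 1/65.66 = 0.01523 hr

Final: 0.01523 hr


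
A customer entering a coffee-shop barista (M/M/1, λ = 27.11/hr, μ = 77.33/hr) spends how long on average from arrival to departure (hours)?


W = 1/(μ−λ) = 1/(77.33 − 27.11) = 1/50.22 = 0.01991 hr

Final: 0.01991 hr


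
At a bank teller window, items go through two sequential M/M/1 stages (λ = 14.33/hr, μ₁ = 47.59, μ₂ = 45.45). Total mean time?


Each node sees arrival rate λ = 14.33/hr (tandem ⇒ throughput preserved).
W₁ = 1/(μ₁−λ) = 1/(47.59−14.33) = 0.03007 hr
W₂ = 1/(μ₂−λ) = 1/(45.45−14.33) = 0.03213 hr
W_total = W₁ + W₂ = 0.03007 + 0.03213 = 0.06220 hr

Final: 0.06220 hr


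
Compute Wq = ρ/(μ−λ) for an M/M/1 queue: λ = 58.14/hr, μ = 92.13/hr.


ρ = 58.14/92.13 = 0.6311
Wq = ρ/(μ−λ) = 0.6311/(92.13 − 58.14) = 0.6311/33.99 = 0.01857 hr

Final: 0.01857 hr


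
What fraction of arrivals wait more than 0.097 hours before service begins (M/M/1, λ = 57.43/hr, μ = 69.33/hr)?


ρ = 57.43/69.33 = 0.8284
P(Wq > t) = ρ·e^{−(μ−λ)t} = 0.8284·e^{−1.1543}
= 0.8284·0.315278 = 0.261163

Final: 0.261163


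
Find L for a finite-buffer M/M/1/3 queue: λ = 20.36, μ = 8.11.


ρ = 20.36/8.11 = 2.5105
L = ρ[1 − (K+1)ρ^K + Kρ^(K+1)] / [(1−ρ)(1−ρ^(K+1))]
Numerator: 2.5105·(1 − 4·15.822342 + 3·39.721686) = 142.785339
Denominator: (-1.5105)·(-38.721686) = 58.488367
L = 142.785339/58.488367 = 2.4413

Final: 2.4413


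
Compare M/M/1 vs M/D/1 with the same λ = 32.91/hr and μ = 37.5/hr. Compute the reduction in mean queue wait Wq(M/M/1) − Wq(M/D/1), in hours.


ρ = 32.91/37.5 = 0.8776
Wq(M/M/1) = ρ/(μ−λ) = 0.8776/4.59 = 0.19120 hr
Wq(M/D/1) = ρ/(2(μ−λ)) = 0.09560 hr
Savings = 0.19120 − 0.09560 = 0.09560 hr

Final: 0.09560 hr


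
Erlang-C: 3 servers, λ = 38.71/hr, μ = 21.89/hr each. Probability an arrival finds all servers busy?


a = λ/μ = 1.7684; ρ = a/3 = 0.5895
P₀ = 0.152044 (from M/M/c formula)
C(c,a) = [a^c/(c!(1−ρ))]·P₀ = [5.53009/(6·0.4105)]·0.152044
= 2.24506·0.152044 = 0.341348

Final: 0.341348


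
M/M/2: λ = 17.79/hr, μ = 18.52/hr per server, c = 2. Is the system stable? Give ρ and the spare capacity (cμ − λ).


Total capacity cμ = 2·18.52 = 37.04/hr
ρ = λ/(cμ) = 17.79/37.04 = 0.4803
Stable ⇔ ρ < 1: YES
Spare capacity = cμ − λ = 37.04 − 17.79 = 19.25/hr

Final: ρ = 0.4803; stable; margin = 19.25/hr


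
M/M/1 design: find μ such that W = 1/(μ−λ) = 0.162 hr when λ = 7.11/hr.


W = 1/(μ−λ) ⇒ μ − λ = 1/W = 1/0.162 = 6.1728
μ = λ + 1/W = 7.11 + 6.1728 = 13.2828 per hr

Final: 13.2828 /hr


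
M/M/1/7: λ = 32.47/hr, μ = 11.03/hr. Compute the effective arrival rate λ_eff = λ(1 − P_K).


ρ = 2.9438; P_K = (1−ρ)ρ^7/(1−ρ^8) = 0.660419
λ_eff = λ(1 − P_K) = 32.47·(1 − 0.660419) = 32.47·0.339581 = 11.0262 /hr

Final: 11.0262 /hr


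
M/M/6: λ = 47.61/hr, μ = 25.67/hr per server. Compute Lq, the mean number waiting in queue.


a = λ/μ = 1.8547; ρ = a/6 = 0.3091
P₀ = 0.156355
Lq = P₀·a^c·ρ / (c!·(1−ρ)²) = 0.156355·40.70370·0.3091/(720·0.47732)
= 0.005724

Final: 0.005724


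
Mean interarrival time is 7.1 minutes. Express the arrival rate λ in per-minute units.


λ = 1/(interarrival time) in consistent units.
1 minute = 1 min, so λ = 1/7.1 = 0.1408 per minute

Final: 0.1408 /min


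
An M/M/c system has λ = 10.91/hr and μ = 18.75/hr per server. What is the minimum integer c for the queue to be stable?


Stability requires cμ > λ ⇔ c > λ/μ.
λ/μ = 10.91/18.75 = 0.5819
Minimum integer c = ⌊0.5819⌋ + 1 = 1
Check: 1·18.75 = 18.75 > 10.91, while 0·18.75 = 0.00 ≤ 10.91

Final: 1 servers


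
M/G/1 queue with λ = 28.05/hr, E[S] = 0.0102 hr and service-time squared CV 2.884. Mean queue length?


ρ = λ·E[S] = 28.05·0.0102 = 0.2861
Lq = ρ²(1+C_s²)/(2(1−ρ)) = 0.08186·(1+2.884)/(2·0.7139)
= 0.08186·3.8840/1.4278 = 0.22268

Final: 0.22268


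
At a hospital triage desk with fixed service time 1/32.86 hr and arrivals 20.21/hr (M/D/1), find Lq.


ρ = 20.21/32.86 = 0.6150
M/D/1: Lq = ρ²/(2(1−ρ)) = 0.3783/(2·0.3850) = 0.49130

Final: 0.49130


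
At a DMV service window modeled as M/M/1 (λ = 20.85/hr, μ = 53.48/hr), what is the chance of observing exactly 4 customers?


ρ = 20.85/53.48 = 0.3899
P_n = (1−ρ)·ρ^n = (1 − 0.3899)·0.3899^4 = 0.6101·0.023102 = 0.014096

Final: 0.014096


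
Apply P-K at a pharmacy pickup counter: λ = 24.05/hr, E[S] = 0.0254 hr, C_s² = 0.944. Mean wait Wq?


ρ = λ·E[S] = 24.05·0.0254 = 0.6109
E[S²] = E[S]²(1+C_s²) = 0.0254²·(1+0.944) = 0.001254
Wq = λ·E[S²]/(2(1−ρ)) = 24.05·0.001254/(2·0.3891) = 0.03876 hr

Final: 0.03876 hr


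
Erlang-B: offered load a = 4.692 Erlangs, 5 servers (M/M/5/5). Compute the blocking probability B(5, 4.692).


B(c,a) = (a^c/c!) / Σ_{k=0}^{c} a^k/k!
a^5/5! = 18.949981
Σ terms (k=0..5): 1.00000 + 4.69200 + 11.00743 + 17.21562 + 20.19393 + 18.94998 = 73.058963
B = 18.949981/73.058963 = 0.259379

Final: 0.259379


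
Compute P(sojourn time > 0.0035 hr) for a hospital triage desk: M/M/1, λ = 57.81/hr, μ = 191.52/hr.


W ~ Exponential(μ−λ) for M/M/1.
μ − λ = 191.52 − 57.81 = 133.7100
P(W > t) = e^{−(μ−λ)t} = e^{−0.4680} = 0.626263

Final: 0.626263


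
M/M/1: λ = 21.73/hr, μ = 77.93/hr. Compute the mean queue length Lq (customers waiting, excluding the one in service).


ρ = 21.73/77.93 = 0.2788
Lq = ρ²/(1−ρ) = 0.07775/0.7212 = 0.1078

Final: 0.1078


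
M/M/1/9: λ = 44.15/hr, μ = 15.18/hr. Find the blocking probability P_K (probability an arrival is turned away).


ρ = λ/μ = 44.15/15.18 = 2.9084
P_K = (1−ρ)ρ^K/(1−ρ^(K+1)) = (-1.9084·14891.225052)/(1 − 43310.117657)
= -28418.892605/-43309.117657 = 0.656187

Final: 0.656187


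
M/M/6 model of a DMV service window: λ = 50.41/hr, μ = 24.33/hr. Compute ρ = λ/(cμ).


ρ = λ/(cμ) = 50.41/(6·24.33) = 50.41/145.98 = 0.3453

Final: 0.3453


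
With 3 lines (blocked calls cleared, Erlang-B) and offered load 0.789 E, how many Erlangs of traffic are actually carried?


B(3,0.789) = 0.037515 (Erlang-B)
Carried load = a(1 − B) = 0.789·(1 − 0.037515) = 0.789·0.962485 = 0.7594 E

Final: 0.7594 Erlangs


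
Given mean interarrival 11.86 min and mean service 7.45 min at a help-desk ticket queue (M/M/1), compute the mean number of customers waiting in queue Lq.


λ = 60/11.86 = 5.0590 /hr
μ = 60/7.45 = 8.0537 /hr
ρ = λ/μ = 5.0590/8.0537 = 0.6282
Lq = ρ²/(1−ρ) = 0.3946/0.3718 = 1.0612

Final: 1.0612


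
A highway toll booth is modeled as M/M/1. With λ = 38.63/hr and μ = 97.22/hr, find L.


ρ = λ/μ = 38.63/97.22 = 0.3973
L = ρ/(1−ρ) = 0.3973/(1 − 0.3973) = 0.3973/0.6027 = 0.6593

Final: 0.6593


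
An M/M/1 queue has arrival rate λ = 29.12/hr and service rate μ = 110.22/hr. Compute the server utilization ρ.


ρ = λ/μ = 29.12/110.22 = 0.2642

Final: 0.2642


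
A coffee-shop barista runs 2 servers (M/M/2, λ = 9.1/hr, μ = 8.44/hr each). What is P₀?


a = λ/μ = 9.1/8.44 = 1.0782; ρ = a/c = 0.5391
Σ_{k=0}^{1} a^k/k! (terms k=0..1) = 1.00000 + 1.07820 = 2.07820
Tail: a^2/(2!(1−ρ)) = 1.16251/(2·0.4609) = 1.26113
P₀ = 1/(2.07820 + 1.26113) = 1/3.33933 = 0.299461

Final: 0.299461


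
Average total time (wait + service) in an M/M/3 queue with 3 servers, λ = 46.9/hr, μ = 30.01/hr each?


a = 1.5628; ρ = 0.5209; P₀ = 0.195620
Lq = P₀·a^c·ρ/(c!(1−ρ)²) = 0.28248
Wq = Lq/λ = 0.28248/46.9 = 0.006023 hr
W = Wq + 1/μ = 0.006023 + 0.03332 = 0.03935 hr

Final: 0.03935 hr


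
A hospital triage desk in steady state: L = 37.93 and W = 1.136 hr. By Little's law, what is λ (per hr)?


λ = L/W = 37.93/1.136 = 33.3891 /hr

Final: 33.3891 /hr


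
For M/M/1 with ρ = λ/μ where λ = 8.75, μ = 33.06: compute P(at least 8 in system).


ρ = 8.75/33.06 = 0.2647
P(N ≥ n) = ρ^n = 0.2647^8 = 0.00002408

Final: 0.00002408


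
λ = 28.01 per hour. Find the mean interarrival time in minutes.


Mean interarrival time = 1/λ = 1/28.01 hour = 0.03570 hour
In minutes: 0.03570 × 60 = 2.1421 min

Final: 2.1421 min


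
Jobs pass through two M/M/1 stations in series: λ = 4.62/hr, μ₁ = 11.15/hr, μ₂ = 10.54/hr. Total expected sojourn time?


Each node sees arrival rate λ = 4.62/hr (tandem ⇒ throughput preserved).
W₁ = 1/(μ₁−λ) = 1/(11.15−4.62) = 0.15314 hr
W₂ = 1/(μ₂−λ) = 1/(10.54−4.62) = 0.16892 hr
W_total = W₁ + W₂ = 0.15314 + 0.16892 = 0.32206 hr

Final: 0.32206 hr


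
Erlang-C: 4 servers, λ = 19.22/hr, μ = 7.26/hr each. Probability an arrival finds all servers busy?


a = λ/μ = 2.6474; ρ = a/4 = 0.6618
P₀ = 0.061362 (from M/M/c formula)
C(c,a) = [a^c/(c!(1−ρ))]·P₀ = [49.12098/(24·0.3382)]·0.061362
= 6.05259·0.061362 = 0.371399

Final: 0.371399


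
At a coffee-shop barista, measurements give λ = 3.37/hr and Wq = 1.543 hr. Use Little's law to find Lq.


Lq = λWq = 3.37·1.543 = 5.1999

Final: 5.1999


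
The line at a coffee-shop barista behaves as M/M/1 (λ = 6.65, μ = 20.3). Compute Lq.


ρ = 6.65/20.3 = 0.3276
Lq = ρ²/(1−ρ) = 0.1073/0.6724 = 0.1596

Final: 0.1596


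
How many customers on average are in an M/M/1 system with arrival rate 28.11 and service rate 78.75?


ρ = λ/μ = 28.11/78.75 = 0.3570
L = ρ/(1−ρ) = 0.3570/(1 − 0.3570) = 0.3570/0.6430 = 0.5551

Final: 0.5551


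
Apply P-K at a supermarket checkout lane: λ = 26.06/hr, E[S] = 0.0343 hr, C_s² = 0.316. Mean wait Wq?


ρ = λ·E[S] = 26.06·0.0343 = 0.8939
E[S²] = E[S]²(1+C_s²) = 0.0343²·(1+0.316) = 0.001548
Wq = λ·E[S²]/(2(1−ρ)) = 26.06·0.001548/(2·0.1061) = 0.19006 hr

Final: 0.19006 hr


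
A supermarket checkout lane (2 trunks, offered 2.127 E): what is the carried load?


B(2,2.127) = 0.419751 (Erlang-B)
Carried load = a(1 − B) = 2.127·(1 − 0.419751) = 2.127·0.580249 = 1.2342 E

Final: 1.2342 Erlangs


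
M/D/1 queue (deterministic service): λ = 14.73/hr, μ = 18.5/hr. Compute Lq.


ρ = 14.73/18.5 = 0.7962
M/D/1: Lq = ρ²/(2(1−ρ)) = 0.6340/(2·0.2038) = 1.55547

Final: 1.55547


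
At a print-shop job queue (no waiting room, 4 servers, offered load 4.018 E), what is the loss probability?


B(c,a) = (a^c/c!) / Σ_{k=0}^{c} a^k/k!
a^4/4! = 10.859967
Σ terms (k=0..4): 1.00000 + 4.01800 + 8.07216 + 10.81132 + 10.85997 = 34.761444
B = 10.859967/34.761444 = 0.312414

Final: 0.312414


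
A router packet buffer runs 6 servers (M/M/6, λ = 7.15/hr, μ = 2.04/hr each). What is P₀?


a = λ/μ = 7.15/2.04 = 3.5049; ρ = a/c = 0.5842
Σ_{k=0}^{5} a^k/k! (terms k=0..5) = 1.00000 + 3.50490 + 6.14217 + 7.17590 + 6.28771 + 4.40756 = 28.51824
Tail: a^6/(6!(1−ρ)) = 1853.76742/(720·0.4158) = 6.19136
P₀ = 1/(28.51824 + 6.19136) = 1/34.70960 = 0.028810

Final: 0.028810


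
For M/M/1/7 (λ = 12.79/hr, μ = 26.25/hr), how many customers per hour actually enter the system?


ρ = 0.4872; P_K = (1−ρ)ρ^7/(1−ρ^8) = 0.003353
λ_eff = λ(1 − P_K) = 12.79·(1 − 0.003353) = 12.79·0.996647 = 12.7471 /hr

Final: 12.7471 /hr


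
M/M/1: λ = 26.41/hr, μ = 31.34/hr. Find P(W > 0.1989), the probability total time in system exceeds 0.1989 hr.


W ~ Exponential(μ−λ) for M/M/1.
μ − λ = 31.34 − 26.41 = 4.9300
P(W > t) = e^{−(μ−λ)t} = e^{−0.9806} = 0.375095

Final: 0.375095


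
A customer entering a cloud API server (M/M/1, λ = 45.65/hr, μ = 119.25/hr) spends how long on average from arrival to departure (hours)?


W = 1/(μ−λ) = 1/(119.25 − 45.65) = 1/73.60 = 0.01359 hr

Final: 0.01359 hr


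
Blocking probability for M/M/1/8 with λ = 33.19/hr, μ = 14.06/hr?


ρ = λ/μ = 33.19/14.06 = 2.3606
P_K = (1−ρ)ρ^K/(1−ρ^(K+1)) = (-1.3606·964.218487)/(1 − 2276.131691)
= -1311.913204/-2275.131691 = 0.576632

Final: 0.576632


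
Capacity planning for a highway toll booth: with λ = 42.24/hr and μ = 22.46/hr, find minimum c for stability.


Stability requires cμ > λ ⇔ c > λ/μ.
λ/μ = 42.24/22.46 = 1.8807
Minimum integer c = ⌊1.8807⌋ + 1 = 2
Check: 2·22.46 = 44.92 > 42.24, while 1·22.46 = 22.46 ≤ 42.24

Final: 2 servers


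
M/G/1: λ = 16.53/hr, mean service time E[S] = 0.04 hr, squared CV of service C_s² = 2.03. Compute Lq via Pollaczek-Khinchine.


ρ = λ·E[S] = 16.53·0.04 = 0.6612
Lq = ρ²(1+C_s²)/(2(1−ρ)) = 0.4372·(1+2.03)/(2·0.3388)
= 0.4372·3.0300/0.6776 = 1.95495

Final: 1.95495


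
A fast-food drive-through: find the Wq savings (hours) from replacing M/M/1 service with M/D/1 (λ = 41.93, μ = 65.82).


ρ = 41.93/65.82 = 0.6370
Wq(M/M/1) = ρ/(μ−λ) = 0.6370/23.89 = 0.02667 hr
Wq(M/D/1) = ρ/(2(μ−λ)) = 0.01333 hr
Savings = 0.02667 − 0.01333 = 0.01333 hr

Final: 0.01333 hr


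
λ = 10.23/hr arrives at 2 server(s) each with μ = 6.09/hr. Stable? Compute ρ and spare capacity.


Total capacity cμ = 2·6.09 = 12.18/hr
ρ = λ/(cμ) = 10.23/12.18 = 0.8399
Stable ⇔ ρ < 1: YES
Spare capacity = cμ − λ = 12.18 − 10.23 = 1.95/hr

Final: ρ = 0.8399; stable; margin = 1.95/hr


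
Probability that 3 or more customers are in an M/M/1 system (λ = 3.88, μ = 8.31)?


ρ = 3.88/8.31 = 0.4669
P(N ≥ n) = ρ^n = 0.4669^3 = 0.101787

Final: 0.101787


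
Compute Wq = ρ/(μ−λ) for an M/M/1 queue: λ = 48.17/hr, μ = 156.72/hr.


ρ = 48.17/156.72 = 0.3074
Wq = ρ/(μ−λ) = 0.3074/(156.72 − 48.17) = 0.3074/108.55 = 0.002832 hr

Final: 0.002832 hr


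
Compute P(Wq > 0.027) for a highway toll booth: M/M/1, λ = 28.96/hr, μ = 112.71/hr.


ρ = 28.96/112.71 = 0.2569
P(Wq > t) = ρ·e^{−(μ−λ)t} = 0.2569·e^{−2.2612}
= 0.2569·0.104220 = 0.026779

Final: 0.026779


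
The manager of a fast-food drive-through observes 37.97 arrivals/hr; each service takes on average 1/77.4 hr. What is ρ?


ρ = λ/μ = 37.97/77.4 = 0.4906

Final: 0.4906


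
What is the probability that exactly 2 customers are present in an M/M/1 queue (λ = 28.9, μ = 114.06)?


ρ = 28.9/114.06 = 0.2534
P_n = (1−ρ)·ρ^n = (1 − 0.2534)·0.2534^2 = 0.7466·0.064199 = 0.047933

Final: 0.047933


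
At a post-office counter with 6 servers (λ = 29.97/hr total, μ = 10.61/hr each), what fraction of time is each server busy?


ρ = λ/(cμ) = 29.97/(6·10.61) = 29.97/63.66 = 0.4708

Final: 0.4708


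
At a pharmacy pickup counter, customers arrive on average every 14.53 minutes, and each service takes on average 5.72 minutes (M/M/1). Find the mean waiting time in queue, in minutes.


λ = 60/14.53 = 4.1294 /hr
μ = 60/5.72 = 10.4895 /hr
ρ = λ/μ = 4.1294/10.4895 = 0.3937
Wq = ρ/(μ−λ) = 0.3937/(10.4895−4.1294) = 0.06190 hr
In minutes: 0.06190·60 = 3.714 min

Final: 3.714 min


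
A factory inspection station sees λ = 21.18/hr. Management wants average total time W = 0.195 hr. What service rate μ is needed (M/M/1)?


W = 1/(μ−λ) ⇒ μ − λ = 1/W = 1/0.195 = 5.1282
μ = λ + 1/W = 21.18 + 5.1282 = 26.3082 per hr

Final: 26.3082 /hr


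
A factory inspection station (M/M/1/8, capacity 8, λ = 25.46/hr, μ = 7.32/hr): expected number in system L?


ρ = 25.46/7.32 = 3.4781
L = ρ[1 − (K+1)ρ^K + Kρ^(K+1)] / [(1−ρ)(1−ρ^(K+1))]
Numerator: 3.4781·(1 − 9·21417.981844 + 8·74494.783844) = 1402377.960895
Denominator: (-2.4781)·(-74493.783844) = 184606.180183
L = 1402377.960895/184606.180183 = 7.5966

Final: 7.5966


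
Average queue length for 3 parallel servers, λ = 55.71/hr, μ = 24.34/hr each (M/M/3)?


a = λ/μ = 2.2888; ρ = a/3 = 0.7629
P₀ = 0.069743
Lq = P₀·a^c·ρ / (c!·(1−ρ)²) = 0.069743·11.99051·0.7629/(6·0.05620)
= 1.89222

Final: 1.89222


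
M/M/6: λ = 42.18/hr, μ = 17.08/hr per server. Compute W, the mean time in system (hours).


a = 2.4696; ρ = 0.4116; P₀ = 0.084177
Lq = P₀·a^c·ρ/(c!(1−ρ)²) = 0.03153
Wq = Lq/λ = 0.03153/42.18 = 0.0007474 hr
W = Wq + 1/μ = 0.0007474 + 0.05855 = 0.05930 hr

Final: 0.05930 hr


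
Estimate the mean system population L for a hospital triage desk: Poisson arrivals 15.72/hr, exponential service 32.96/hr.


ρ = λ/μ = 15.72/32.96 = 0.4769
L = ρ/(1−ρ) = 0.4769/(1 − 0.4769) = 0.4769/0.5231 = 0.9118

Final: 0.9118


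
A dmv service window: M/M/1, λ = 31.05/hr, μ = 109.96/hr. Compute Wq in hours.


ρ = 31.05/109.96 = 0.2824
Wq = ρ/(μ−λ) = 0.2824/(109.96 − 31.05) = 0.2824/78.91 = 0.003578 hr

Final: 0.003578 hr


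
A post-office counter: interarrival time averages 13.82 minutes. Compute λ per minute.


λ = 1/(interarrival time) in consistent units.
1 minute = 1 min, so λ = 1/13.82 = 0.07236 per minute

Final: 0.07236 /min


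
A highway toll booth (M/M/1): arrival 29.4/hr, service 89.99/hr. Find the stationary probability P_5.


ρ = 29.4/89.99 = 0.3267
P_n = (1−ρ)·ρ^n = (1 − 0.3267)·0.3267^5 = 0.6733·0.003722 = 0.002506

Final: 0.002506


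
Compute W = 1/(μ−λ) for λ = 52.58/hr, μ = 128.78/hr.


W = 1/(μ−λ) = 1/(128.78 − 52.58) = 1/76.20 = 0.01312 hr

Final: 0.01312 hr


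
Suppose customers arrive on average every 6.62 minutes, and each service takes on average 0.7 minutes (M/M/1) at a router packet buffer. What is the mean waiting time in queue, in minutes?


λ = 60/6.62 = 9.0634 /hr
μ = 60/0.7 = 85.7143 /hr
ρ = λ/μ = 9.0634/85.7143 = 0.1057
Wq = ρ/(μ−λ) = 0.1057/(85.7143−9.0634) = 0.001380 hr
In minutes: 0.001380·60 = 0.08277 min

Final: 0.08277 min


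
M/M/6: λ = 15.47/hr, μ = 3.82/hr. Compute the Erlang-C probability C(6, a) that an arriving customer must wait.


a = λ/μ = 4.0497; ρ = a/6 = 0.6750
P₀ = 0.015760 (from M/M/c formula)
C(c,a) = [a^c/(c!(1−ρ))]·P₀ = [4411.25034/(720·0.3250)]·0.015760
= 18.84897·0.015760 = 0.297055

Final: 0.297055


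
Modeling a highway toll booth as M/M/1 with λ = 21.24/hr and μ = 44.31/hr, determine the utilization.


ρ = λ/μ = 21.24/44.31 = 0.4794

Final: 0.4794


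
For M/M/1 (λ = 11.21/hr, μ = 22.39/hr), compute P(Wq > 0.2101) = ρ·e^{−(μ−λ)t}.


ρ = 11.21/22.39 = 0.5007
P(Wq > t) = ρ·e^{−(μ−λ)t} = 0.5007·e^{−2.3489}
= 0.5007·0.095472 = 0.047800

Final: 0.047800


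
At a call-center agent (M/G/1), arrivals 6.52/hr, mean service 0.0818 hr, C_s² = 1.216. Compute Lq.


ρ = λ·E[S] = 6.52·0.0818 = 0.5333
Lq = ρ²(1+C_s²)/(2(1−ρ)) = 0.2844·(1+1.216)/(2·0.4667)
= 0.2844·2.2160/0.9333 = 0.67536

Final: 0.67536


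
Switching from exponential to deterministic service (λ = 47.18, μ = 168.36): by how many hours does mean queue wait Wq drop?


ρ = 47.18/168.36 = 0.2802
Wq(M/M/1) = ρ/(μ−λ) = 0.2802/121.18 = 0.002313 hr
Wq(M/D/1) = ρ/(2(μ−λ)) = 0.001156 hr
Savings = 0.002313 − 0.001156 = 0.001156 hr

Final: 0.001156 hr


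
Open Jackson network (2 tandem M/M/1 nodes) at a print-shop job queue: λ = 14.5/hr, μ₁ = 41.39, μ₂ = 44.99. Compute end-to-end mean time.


Each node sees arrival rate λ = 14.5/hr (tandem ⇒ throughput preserved).
W₁ = 1/(μ₁−λ) = 1/(41.39−14.5) = 0.03719 hr
W₂ = 1/(μ₂−λ) = 1/(44.99−14.5) = 0.03280 hr
W_total = W₁ + W₂ = 0.03719 + 0.03280 = 0.06999 hr

Final: 0.06999 hr


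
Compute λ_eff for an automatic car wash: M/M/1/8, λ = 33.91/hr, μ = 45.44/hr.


ρ = 0.7463; P_K = (1−ρ)ρ^8/(1−ρ^9) = 0.026294
λ_eff = λ(1 − P_K) = 33.91·(1 − 0.026294) = 33.91·0.973706 = 33.0184 /hr

Final: 33.0184 /hr


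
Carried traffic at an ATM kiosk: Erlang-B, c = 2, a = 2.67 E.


B(2,2.67) = 0.492705 (Erlang-B)
Carried load = a(1 − B) = 2.67·(1 − 0.492705) = 2.67·0.507295 = 1.3545 E

Final: 1.3545 Erlangs


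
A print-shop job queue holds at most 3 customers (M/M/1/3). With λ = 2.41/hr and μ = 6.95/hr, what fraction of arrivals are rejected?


ρ = λ/μ = 2.41/6.95 = 0.3468
P_K = (1−ρ)ρ^K/(1−ρ^(K+1)) = (0.6532·0.041696)/(1 − 0.014459)
= 0.027238/0.985541 = 0.027637

Final: 0.027637


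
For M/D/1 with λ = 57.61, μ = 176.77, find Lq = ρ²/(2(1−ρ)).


ρ = 57.61/176.77 = 0.3259
M/D/1: Lq = ρ²/(2(1−ρ)) = 0.1062/(2·0.6741) = 0.07878

Final: 0.07878


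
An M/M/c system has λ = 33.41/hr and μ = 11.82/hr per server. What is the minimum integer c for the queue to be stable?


Stability requires cμ > λ ⇔ c > λ/μ.
λ/μ = 33.41/11.82 = 2.8266
Minimum integer c = ⌊2.8266⌋ + 1 = 3
Check: 3·11.82 = 35.46 > 33.41, while 2·11.82 = 23.64 ≤ 33.41

Final: 3 servers


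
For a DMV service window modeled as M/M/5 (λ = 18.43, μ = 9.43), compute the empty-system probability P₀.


a = λ/μ = 18.43/9.43 = 1.9544; ρ = a/c = 0.3909
Σ_{k=0}^{4} a^k/k! (terms k=0..4) = 1.00000 + 1.95440 + 1.90984 + 1.24420 + 0.60792 = 6.71636
Tail: a^5/(5!(1−ρ)) = 28.51466/(120·0.6091) = 0.39011
P₀ = 1/(6.71636 + 0.39011) = 1/7.10646 = 0.140717

Final: 0.140717


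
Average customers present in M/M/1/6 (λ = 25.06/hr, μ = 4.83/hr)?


ρ = 25.06/4.83 = 5.1884
L = ρ[1 − (K+1)ρ^K + Kρ^(K+1)] / [(1−ρ)(1−ρ^(K+1))]
Numerator: 5.1884·(1 − 7·19507.589829 + 6·101213.292156) = 2442325.933906
Denominator: (-4.1884)·(-101212.292156) = 423918.151204
L = 2442325.933906/423918.151204 = 5.7613

Final: 5.7613


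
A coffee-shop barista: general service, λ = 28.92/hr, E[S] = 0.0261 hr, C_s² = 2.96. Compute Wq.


ρ = λ·E[S] = 28.92·0.0261 = 0.7548
E[S²] = E[S]²(1+C_s²) = 0.0261²·(1+2.96) = 0.002698
Wq = λ·E[S²]/(2(1−ρ)) = 28.92·0.002698/(2·0.2452) = 0.15909 hr

Final: 0.15909 hr


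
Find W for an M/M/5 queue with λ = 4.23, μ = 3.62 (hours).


a = 1.1685; ρ = 0.2337; P₀ = 0.310704
Lq = P₀·a^c·ρ/(c!(1−ρ)²) = 0.002245
Wq = Lq/λ = 0.002245/4.23 = 0.0005307 hr
W = Wq + 1/μ = 0.0005307 + 0.27624 = 0.27677 hr

Final: 0.27677 hr


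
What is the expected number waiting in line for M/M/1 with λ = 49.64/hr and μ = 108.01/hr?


ρ = 49.64/108.01 = 0.4596
Lq = ρ²/(1−ρ) = 0.2112/0.5404 = 0.3908

Final: 0.3908


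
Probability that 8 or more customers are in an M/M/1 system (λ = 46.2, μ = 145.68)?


ρ = 46.2/145.68 = 0.3171
P(N ≥ n) = ρ^n = 0.3171^8 = 0.0001023

Final: 0.0001023


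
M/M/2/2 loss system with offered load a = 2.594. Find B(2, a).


B(c,a) = (a^c/c!) / Σ_{k=0}^{c} a^k/k!
a^2/2! = 3.364418
Σ terms (k=0..2): 1.00000 + 2.59400 + 3.36442 = 6.958418
B = 3.364418/6.958418 = 0.483503

Final: 0.483503


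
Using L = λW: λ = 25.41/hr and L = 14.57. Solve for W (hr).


W = L/λ = 14.57/25.41 = 0.5734 hr

Final: 0.5734 hr


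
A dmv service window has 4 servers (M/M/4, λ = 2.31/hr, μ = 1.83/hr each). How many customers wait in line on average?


a = λ/μ = 1.2623; ρ = a/4 = 0.3156
P₀ = 0.281787
Lq = P₀·a^c·ρ / (c!·(1−ρ)²) = 0.281787·2.53889·0.3156/(24·0.46844)
= 0.02008

Final: 0.02008


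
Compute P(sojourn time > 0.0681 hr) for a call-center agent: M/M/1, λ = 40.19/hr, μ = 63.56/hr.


W ~ Exponential(μ−λ) for M/M/1.
μ − λ = 63.56 − 40.19 = 23.3700
P(W > t) = e^{−(μ−λ)t} = e^{−1.5915} = 0.203621

Final: 0.203621


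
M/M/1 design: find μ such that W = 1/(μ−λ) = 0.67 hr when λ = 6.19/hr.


W = 1/(μ−λ) ⇒ μ − λ = 1/W = 1/0.67 = 1.4925
μ = λ + 1/W = 6.19 + 1.4925 = 7.6825 per hr

Final: 7.6825 /hr


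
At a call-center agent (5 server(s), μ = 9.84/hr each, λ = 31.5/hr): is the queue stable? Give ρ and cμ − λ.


Total capacity cμ = 5·9.84 = 49.20/hr
ρ = λ/(cμ) = 31.5/49.20 = 0.6402
Stable ⇔ ρ < 1: YES
Spare capacity = cμ − λ = 49.20 − 31.5 = 17.70/hr

Final: ρ = 0.6402; stable; margin = 17.70/hr


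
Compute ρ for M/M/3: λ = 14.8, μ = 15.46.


ρ = λ/(cμ) = 14.8/(3·15.46) = 14.8/46.38 = 0.3191

Final: 0.3191


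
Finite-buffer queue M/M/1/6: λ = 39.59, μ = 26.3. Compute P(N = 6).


ρ = λ/μ = 39.59/26.3 = 1.5053
P_K = (1−ρ)ρ^K/(1−ρ^(K+1)) = (-0.5053·11.635325)/(1 − 17.514925)
= -5.879600/-16.514925 = 0.356017

Final: 0.356017


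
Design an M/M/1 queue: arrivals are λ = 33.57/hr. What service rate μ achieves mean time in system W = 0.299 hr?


W = 1/(μ−λ) ⇒ μ − λ = 1/W = 1/0.299 = 3.3445
μ = λ + 1/W = 33.57 + 3.3445 = 36.9145 per hr

Final: 36.9145 /hr


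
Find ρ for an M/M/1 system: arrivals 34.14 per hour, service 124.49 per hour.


ρ = λ/μ = 34.14/124.49 = 0.2742

Final: 0.2742
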